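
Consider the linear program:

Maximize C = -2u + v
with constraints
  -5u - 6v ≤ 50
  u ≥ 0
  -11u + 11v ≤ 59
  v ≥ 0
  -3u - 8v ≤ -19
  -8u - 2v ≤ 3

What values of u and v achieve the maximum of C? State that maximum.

Feasible corners and C = -2u + v:
  (0, 59/11) → C = 59/11
  (0, 19/8) → C = 19/8
  (19/3, 0) → C = -38/3
The feasible region is unbounded (it extends along (1, 0), (1, 1)), but C strictly decreases along every unbounded feasible direction, so there is no improving ray and the maximum is attained at a vertex.

The optimum lies where u = 0 and -11u + 11v = 59.
Solving simultaneously gives u = 0, v = 59/11.

u = 0, v = 59/11, maximum C = 59/11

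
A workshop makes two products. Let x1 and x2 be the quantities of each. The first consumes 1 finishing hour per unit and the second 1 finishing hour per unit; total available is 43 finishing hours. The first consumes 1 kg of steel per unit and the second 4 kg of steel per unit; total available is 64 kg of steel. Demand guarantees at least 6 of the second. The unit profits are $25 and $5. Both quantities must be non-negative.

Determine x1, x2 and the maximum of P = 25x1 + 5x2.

Vertices and P = 25x1 + 5x2:
  (0, 16) → P = 80
  (0, 6) → P = 30
  (36, 7) → P = 935
  (37, 6) → P = 955

The optimum lies where x1 + x2 = 43 and x2 = 6.
Solving simultaneously gives x1 = 37, x2 = 6.

x1 = 37, x2 = 6, maximum P = 955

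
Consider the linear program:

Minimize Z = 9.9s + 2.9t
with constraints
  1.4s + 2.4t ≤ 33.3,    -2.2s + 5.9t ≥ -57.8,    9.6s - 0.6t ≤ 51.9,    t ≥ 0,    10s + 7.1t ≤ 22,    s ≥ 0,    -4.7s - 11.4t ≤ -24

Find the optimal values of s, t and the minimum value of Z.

Feasible corners and Z = 9.9s + 2.9t:
  (0, 220/71) → Z = 638/71
  (8040/8063, 13660/8063) → Z = 119210/8063
  (0, 40/19) → Z = 116/19

At the optimal vertex, s = 0 and -4.7s - 11.4t = -24.
Solving simultaneously gives s = 0, t = 40/19.

s = 0, t = 40/19, minimum Z = 116/19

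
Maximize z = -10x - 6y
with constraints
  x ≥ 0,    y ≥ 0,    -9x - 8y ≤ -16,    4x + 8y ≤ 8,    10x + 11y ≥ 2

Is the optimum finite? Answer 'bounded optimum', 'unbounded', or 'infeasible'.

bounded optimum

Feasible corners and z = -10x - 6y:
  (16/9, 0) → z = -160/9
  (2, 0) → z = -20
  (8/5, 1/5) → z = -86/5
The feasible region has finitely many vertices and no improving ray; the maximum is -86/5 at (8/5, 1/5).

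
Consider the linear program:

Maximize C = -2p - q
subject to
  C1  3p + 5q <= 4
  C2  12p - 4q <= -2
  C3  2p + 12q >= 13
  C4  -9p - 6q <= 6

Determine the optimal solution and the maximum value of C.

p = -2, q = 2, maximum C = 2

At the optimal vertex, 3p + 5q = 4 and -9p - 6q = 6.
Solving simultaneously gives p = -2, q = 2.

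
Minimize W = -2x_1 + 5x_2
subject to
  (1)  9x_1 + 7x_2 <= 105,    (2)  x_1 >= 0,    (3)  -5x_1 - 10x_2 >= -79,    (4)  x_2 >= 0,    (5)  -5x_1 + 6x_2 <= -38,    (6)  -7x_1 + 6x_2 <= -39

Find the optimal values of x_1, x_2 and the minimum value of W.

x_1 = 35/3, x_2 = 0, minimum W = -70/3

Vertices and W = -2x_1 + 5x_2:
  (35/3, 0) → W = -70/3
  (896/89, 183/89) → W = -877/89
  (38/5, 0) → W = -76/5

At the optimal vertex, 9x_1 + 7x_2 = 105 and x_2 = 0.
Solving simultaneously gives x_1 = 35/3, x_2 = 0.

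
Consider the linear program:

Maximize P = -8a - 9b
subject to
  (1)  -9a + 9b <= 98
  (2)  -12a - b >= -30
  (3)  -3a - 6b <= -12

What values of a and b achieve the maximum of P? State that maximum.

Feasible corners and P = -8a - 9b:
  (172/117, 482/39) → P = -14390/117
  (-160/27, 134/27) → P = 74/27
  (56/23, 18/23) → P = -610/23

a = -160/27, b = 134/27, maximum P = 74/27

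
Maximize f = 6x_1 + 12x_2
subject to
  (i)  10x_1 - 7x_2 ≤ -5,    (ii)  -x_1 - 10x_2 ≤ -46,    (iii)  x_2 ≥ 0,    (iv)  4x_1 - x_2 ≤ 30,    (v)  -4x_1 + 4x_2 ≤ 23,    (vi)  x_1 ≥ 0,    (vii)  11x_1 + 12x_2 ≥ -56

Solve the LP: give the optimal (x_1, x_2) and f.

Corner points and f = 6x_1 + 12x_2:
  (272/107, 465/107) → f = 7212/107
  (47/4, 35/2) → f = 561/2
  (0, 23/5) → f = 276/5
  (0, 23/4) → f = 69

The binding constraints are 10x_1 - 7x_2 = -5 and -4x_1 + 4x_2 = 23.
Solving simultaneously gives x_1 = 47/4, x_2 = 35/2.

x_1 = 47/4, x_2 = 35/2, maximum f = 561/2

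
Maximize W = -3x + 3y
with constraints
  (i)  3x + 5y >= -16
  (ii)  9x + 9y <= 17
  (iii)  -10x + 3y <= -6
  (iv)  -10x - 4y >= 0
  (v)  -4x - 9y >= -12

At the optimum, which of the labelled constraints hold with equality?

(iii) and (iv)

Feasible corners and W = -3x + 3y:
  (-18/59, -178/59) → W = -480/59
  (32/19, -80/19) → W = -336/19
  (12/35, -6/7) → W = -18/5

The maximum is at (12/35, -6/7). Substituting into each constraint, equality holds for (iii) and (iv); the remaining constraints have slack.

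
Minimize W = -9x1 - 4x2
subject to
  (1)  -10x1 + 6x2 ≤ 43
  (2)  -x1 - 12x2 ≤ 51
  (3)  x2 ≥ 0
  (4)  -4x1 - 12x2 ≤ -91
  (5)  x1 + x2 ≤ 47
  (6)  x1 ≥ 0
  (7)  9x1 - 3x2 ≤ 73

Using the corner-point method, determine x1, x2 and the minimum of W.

x1 = 107/6, x2 = 175/6, minimum W = -1663/6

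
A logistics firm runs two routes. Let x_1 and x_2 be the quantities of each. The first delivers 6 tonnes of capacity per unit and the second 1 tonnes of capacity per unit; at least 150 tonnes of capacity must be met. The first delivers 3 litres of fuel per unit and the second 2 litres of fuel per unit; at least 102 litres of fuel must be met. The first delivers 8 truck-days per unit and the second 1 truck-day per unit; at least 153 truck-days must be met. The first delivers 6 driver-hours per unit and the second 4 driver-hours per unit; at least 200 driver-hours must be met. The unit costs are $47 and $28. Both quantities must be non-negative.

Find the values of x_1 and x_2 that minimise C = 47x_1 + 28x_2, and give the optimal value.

x_1 = 22, x_2 = 18, minimum C = 1538

Extreme points and C = 47x_1 + 28x_2:
  (0, 153) → C = 4284
  (34, 0) → C = 1598
  (22, 18) → C = 1538
  (3/2, 141) → C = 8037/2
The feasible region is unbounded (it extends along (0, 1), (1, 0)), but C strictly increases along every unbounded feasible direction, so there is no improving ray and the minimum is attained at a vertex.

The binding constraints are 6x_1 + x_2 = 150 and 3x_1 + 2x_2 = 102.
Solving simultaneously gives x_1 = 22, x_2 = 18.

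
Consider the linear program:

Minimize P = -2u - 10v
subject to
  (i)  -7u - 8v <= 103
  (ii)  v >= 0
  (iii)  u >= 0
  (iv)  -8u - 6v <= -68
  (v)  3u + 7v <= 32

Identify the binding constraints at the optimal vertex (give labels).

Corner points and P = -2u - 10v:
  (17/2, 0) → P = -17
  (32/3, 0) → P = -64/3
  (142/19, 26/19) → P = -544/19

The minimum is at (142/19, 26/19). Substituting into each constraint, equality holds for (iv) and (v); the remaining constraints have slack.

(iv) and (v)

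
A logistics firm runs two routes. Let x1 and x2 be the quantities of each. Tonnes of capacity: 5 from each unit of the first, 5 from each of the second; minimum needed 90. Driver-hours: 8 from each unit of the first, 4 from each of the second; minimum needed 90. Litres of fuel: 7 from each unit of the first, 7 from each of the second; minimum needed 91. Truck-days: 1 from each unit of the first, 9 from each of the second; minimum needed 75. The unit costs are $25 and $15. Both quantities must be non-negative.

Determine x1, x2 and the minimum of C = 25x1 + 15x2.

x1 = 9/2, x2 = 27/2, minimum C = 315

Extreme points and C = 25x1 + 15x2:
  (0, 45/2) → C = 675/2
  (75, 0) → C = 1875
  (9/2, 27/2) → C = 315
  (87/8, 57/8) → C = 1515/4
The feasible region is unbounded (it extends along (0, 1), (1, 0)), but C strictly increases along every unbounded feasible direction, so there is no improving ray and the minimum is attained at a vertex.

The optimum lies where 5x1 + 5x2 = 90 and 8x1 + 4x2 = 90.
Solving simultaneously gives x1 = 9/2, x2 = 27/2.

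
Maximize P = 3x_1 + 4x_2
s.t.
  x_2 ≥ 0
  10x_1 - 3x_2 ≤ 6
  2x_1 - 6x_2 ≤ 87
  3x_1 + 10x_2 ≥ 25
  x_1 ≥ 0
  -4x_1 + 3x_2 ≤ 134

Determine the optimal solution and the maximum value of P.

x_1 = 70/3, x_2 = 682/9, maximum P = 3358/9

The optimum lies where 10x_1 - 3x_2 = 6 and -4x_1 + 3x_2 = 134.
Solving simultaneously gives x_1 = 70/3, x_2 = 682/9.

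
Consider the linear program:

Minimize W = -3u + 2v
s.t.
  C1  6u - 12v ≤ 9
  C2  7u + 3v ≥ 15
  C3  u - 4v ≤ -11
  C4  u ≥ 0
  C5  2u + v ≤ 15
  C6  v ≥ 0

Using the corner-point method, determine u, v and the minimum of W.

At the optimal vertex, u - 4v = -11 and 2u + v = 15.
Solving simultaneously gives u = 49/9, v = 37/9.

u = 49/9, v = 37/9, minimum W = -73/9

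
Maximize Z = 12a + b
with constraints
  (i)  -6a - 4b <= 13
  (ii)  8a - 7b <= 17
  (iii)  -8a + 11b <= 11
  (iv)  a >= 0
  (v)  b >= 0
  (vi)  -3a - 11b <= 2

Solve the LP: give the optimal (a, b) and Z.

Corner points and Z = 12a + b:
  (33/4, 7) → Z = 106
  (17/8, 0) → Z = 51/2
  (0, 1) → Z = 1
  (0, 0) → Z = 0

The binding constraints are 8a - 7b = 17 and -8a + 11b = 11.
Solving simultaneously gives a = 33/4, b = 7.

a = 33/4, b = 7, maximum Z = 106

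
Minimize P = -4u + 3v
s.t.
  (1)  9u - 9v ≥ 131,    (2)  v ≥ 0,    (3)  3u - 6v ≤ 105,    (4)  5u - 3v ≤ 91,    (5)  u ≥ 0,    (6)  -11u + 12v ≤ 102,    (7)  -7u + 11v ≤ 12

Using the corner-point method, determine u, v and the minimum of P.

u = 91/5, v = 0, minimum P = -364/5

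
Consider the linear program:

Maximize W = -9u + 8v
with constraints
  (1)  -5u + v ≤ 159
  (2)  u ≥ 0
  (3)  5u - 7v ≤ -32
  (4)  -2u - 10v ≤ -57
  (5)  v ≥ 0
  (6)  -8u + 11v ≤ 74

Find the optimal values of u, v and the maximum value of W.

u = 0, v = 74/11, maximum W = 592/11

The feasible region is unbounded (it extends along (7, 5), (11, 8)), but W strictly decreases along every unbounded feasible direction, so there is no improving ray and the maximum is attained at a vertex.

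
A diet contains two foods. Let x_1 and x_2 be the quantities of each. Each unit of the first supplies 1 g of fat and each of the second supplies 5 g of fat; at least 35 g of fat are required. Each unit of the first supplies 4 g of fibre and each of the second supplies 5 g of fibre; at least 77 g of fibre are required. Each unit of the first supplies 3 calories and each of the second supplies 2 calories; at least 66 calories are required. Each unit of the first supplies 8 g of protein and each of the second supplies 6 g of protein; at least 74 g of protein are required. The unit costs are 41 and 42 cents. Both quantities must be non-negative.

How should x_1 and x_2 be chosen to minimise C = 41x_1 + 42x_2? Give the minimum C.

x_1 = 20, x_2 = 3, minimum C = 946

Extreme points and C = 41x_1 + 42x_2:
  (0, 33) → C = 1386
  (35, 0) → C = 1435
  (20, 3) → C = 946
The feasible region is unbounded (it extends along (0, 1), (1, 0)), but C strictly increases along every unbounded feasible direction, so there is no improving ray and the minimum is attained at a vertex.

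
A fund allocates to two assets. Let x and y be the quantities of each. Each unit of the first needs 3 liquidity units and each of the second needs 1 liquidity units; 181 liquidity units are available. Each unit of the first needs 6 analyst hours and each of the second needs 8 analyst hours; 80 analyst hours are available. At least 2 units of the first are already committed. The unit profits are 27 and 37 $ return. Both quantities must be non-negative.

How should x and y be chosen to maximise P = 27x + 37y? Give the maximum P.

x = 2, y = 17/2, maximum P = 737/2

The optimum lies where 6x + 8y = 80 and x = 2.
Solving simultaneously gives x = 2, y = 17/2.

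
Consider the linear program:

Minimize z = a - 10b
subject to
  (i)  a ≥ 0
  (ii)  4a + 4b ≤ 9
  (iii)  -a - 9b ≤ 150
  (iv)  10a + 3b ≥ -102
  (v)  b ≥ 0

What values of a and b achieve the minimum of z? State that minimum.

a = 0, b = 9/4, minimum z = -45/2

Extreme points and z = a - 10b:
  (0, 9/4) → z = -45/2
  (0, 0) → z = 0
  (9/4, 0) → z = 9/4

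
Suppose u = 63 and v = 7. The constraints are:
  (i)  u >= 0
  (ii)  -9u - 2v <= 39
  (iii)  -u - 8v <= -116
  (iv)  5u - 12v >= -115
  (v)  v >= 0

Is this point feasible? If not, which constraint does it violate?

feasible

(i): 63 ≥ 0 ✓
(ii): -581 ≤ 39 ✓
(iii): -119 ≤ -116 ✓
(iv): 231 ≥ -115 ✓
(v): 7 ≥ 0 ✓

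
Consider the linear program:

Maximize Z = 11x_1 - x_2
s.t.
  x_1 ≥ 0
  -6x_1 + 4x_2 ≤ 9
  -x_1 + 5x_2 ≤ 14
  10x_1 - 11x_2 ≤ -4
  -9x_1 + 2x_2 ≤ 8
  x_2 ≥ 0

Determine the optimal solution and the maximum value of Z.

Vertices and Z = 11x_1 - x_2:
  (0, 9/4) → Z = -9/4
  (0, 4/11) → Z = -4/11
  (11/26, 75/26) → Z = 23/13
  (134/39, 136/39) → Z = 446/13

The binding constraints are -x_1 + 5x_2 = 14 and 10x_1 - 11x_2 = -4.
Solving simultaneously gives x_1 = 134/39, x_2 = 136/39.

x_1 = 134/39, x_2 = 136/39, maximum Z = 446/13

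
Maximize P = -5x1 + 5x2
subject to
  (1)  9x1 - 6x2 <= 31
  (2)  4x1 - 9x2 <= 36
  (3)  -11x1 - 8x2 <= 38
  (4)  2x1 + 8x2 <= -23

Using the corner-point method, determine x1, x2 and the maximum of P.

Vertices and P = -5x1 + 5x2:
  (21/19, -200/57) → P = -1315/57
  (55/42, -269/84) → P = -1895/84
  (-54/131, -548/131) → P = -2470/131
  (-5/3, -59/24) → P = -95/24

x1 = -5/3, x2 = -59/24, maximum P = -95/24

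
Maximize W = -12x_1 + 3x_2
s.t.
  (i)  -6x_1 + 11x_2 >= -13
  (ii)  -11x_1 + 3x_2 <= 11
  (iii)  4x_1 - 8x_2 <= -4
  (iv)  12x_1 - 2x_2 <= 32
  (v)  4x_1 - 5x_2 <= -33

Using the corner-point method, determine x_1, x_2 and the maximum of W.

The optimum lies where -11x_1 + 3x_2 = 11 and 4x_1 - 5x_2 = -33.
Solving simultaneously gives x_1 = 44/43, x_2 = 319/43.

x_1 = 44/43, x_2 = 319/43, maximum W = 429/43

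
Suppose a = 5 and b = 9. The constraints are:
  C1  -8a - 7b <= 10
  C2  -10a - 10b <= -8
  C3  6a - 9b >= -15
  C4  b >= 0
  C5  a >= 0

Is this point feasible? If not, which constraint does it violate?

not feasible — violates C3

Constraint C3: 6a - 9b = -51, which is not ≥ -15. All other constraints are satisfied.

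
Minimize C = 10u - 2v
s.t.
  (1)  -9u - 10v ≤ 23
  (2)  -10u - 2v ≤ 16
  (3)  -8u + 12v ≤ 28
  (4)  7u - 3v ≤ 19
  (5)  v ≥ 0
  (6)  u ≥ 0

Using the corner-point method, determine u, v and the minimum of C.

At the optimal vertex, -8u + 12v = 28 and u = 0.
Solving simultaneously gives u = 0, v = 7/3.

u = 0, v = 7/3, minimum C = -14/3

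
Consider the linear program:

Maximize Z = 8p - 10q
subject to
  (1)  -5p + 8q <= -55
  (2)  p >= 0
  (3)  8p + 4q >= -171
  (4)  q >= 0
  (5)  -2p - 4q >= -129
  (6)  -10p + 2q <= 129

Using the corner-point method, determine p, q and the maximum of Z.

Corner points and Z = 8p - 10q:
  (11, 0) → Z = 88
  (313/9, 535/36) → Z = 2333/18
  (129/2, 0) → Z = 516

The binding constraints are q = 0 and -2p - 4q = -129.
Solving simultaneously gives p = 129/2, q = 0.

p = 129/2, q = 0, maximum Z = 516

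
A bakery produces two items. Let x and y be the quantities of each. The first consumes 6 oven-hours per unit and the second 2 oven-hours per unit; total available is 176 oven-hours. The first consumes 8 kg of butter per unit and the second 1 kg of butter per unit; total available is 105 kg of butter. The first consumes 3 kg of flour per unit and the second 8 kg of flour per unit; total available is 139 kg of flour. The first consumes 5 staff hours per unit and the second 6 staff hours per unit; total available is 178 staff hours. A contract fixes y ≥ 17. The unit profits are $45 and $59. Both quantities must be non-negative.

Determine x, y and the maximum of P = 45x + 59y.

x = 1, y = 17, maximum P = 1048

At the optimal vertex, 3x + 8y = 139 and y = 17.
Solving simultaneously gives x = 1, y = 17.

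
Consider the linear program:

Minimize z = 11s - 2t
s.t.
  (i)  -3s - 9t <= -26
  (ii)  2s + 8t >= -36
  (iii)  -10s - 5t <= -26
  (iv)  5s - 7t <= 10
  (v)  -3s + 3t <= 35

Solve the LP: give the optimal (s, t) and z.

s = -97/45, t = 428/45, minimum z = -641/15

Vertices and z = 11s - 2t:
  (104/75, 182/75) → z = 52/5
  (136/33, 50/33) → z = 1396/33
  (-97/45, 428/45) → z = -641/15
The feasible region is unbounded (it extends along (1, 1), (7, 5)), but z strictly increases along every unbounded feasible direction, so there is no improving ray and the minimum is attained at a vertex.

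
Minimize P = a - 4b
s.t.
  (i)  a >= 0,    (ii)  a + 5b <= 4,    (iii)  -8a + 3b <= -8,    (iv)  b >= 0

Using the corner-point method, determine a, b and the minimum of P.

Corner points and P = a - 4b:
  (52/43, 24/43) → P = -44/43
  (4, 0) → P = 4
  (1, 0) → P = 1

a = 52/43, b = 24/43, minimum P = -44/43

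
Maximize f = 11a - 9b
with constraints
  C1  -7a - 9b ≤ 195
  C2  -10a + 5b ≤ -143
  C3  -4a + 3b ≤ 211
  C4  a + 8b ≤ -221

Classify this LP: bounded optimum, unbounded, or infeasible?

From the feasible point (429/47, -1352/47), moving in the direction (8, -1) keeps every constraint satisfied while f increases without bound.

unbounded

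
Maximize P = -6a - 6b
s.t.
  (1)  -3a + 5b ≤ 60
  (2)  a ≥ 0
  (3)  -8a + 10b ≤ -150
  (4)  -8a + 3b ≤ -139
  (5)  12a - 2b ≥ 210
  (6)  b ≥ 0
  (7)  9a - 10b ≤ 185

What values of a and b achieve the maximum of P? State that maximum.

Extreme points and P = -6a - 6b:
  (75/4, 0) → P = -225/2
  (35, 13) → P = -288
  (185/9, 0) → P = -370/3

The binding constraints are -8a + 10b = -150 and b = 0.
Solving simultaneously gives a = 75/4, b = 0.

a = 75/4, b = 0, maximum P = -225/2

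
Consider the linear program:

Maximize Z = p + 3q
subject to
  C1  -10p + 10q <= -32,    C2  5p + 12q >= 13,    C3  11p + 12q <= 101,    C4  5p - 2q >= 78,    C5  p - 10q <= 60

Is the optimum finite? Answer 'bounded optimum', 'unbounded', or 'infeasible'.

bounded optimum

Corner points and Z = p + 3q:
  (569/41, -353/82) → Z = 79/82
  (865/61, -559/122) → Z = 53/122
  (55/4, -37/8) → Z = -1/8
The feasible region has finitely many vertices and no improving ray; the maximum is 79/82 at (569/41, -353/82).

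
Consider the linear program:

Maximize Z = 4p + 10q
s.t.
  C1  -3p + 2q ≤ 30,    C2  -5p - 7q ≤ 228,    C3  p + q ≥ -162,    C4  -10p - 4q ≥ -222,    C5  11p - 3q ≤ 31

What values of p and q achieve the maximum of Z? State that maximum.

p = 81/8, q = 483/16, maximum Z = 2739/8

Corner points and Z = 4p + 10q:
  (-666/31, -534/31) → Z = -8004/31
  (81/8, 483/16) → Z = 2739/8
  (-467/92, -2663/92) → Z = -14249/46
  (395/37, 1066/37) → Z = 12240/37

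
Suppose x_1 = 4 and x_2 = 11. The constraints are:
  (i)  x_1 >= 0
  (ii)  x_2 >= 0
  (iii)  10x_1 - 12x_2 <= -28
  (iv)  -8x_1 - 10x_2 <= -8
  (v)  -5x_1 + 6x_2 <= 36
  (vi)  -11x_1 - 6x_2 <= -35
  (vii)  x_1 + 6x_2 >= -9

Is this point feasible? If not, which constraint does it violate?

Constraint (v): -5x_1 + 6x_2 = 46, which is not ≤ 36. All other constraints are satisfied.

not feasible — violates (v)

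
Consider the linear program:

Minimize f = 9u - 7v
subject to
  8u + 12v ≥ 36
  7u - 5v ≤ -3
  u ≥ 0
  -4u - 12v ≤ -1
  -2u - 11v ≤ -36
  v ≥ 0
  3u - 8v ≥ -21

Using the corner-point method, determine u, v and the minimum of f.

u = 57/49, v = 150/49, minimum f = -537/49

Vertices and f = 9u - 7v:
  (49/29, 86/29) → f = -161/29
  (81/41, 138/41) → f = -237/41
  (57/49, 150/49) → f = -537/49

The binding constraints are -2u - 11v = -36 and 3u - 8v = -21.
Solving simultaneously gives u = 57/49, v = 150/49.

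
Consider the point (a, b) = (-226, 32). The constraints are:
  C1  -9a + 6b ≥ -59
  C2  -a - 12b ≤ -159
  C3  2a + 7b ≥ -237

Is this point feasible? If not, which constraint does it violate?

Constraint C2: -a - 12b = -158, which is not ≤ -159. All other constraints are satisfied.

not feasible — violates C2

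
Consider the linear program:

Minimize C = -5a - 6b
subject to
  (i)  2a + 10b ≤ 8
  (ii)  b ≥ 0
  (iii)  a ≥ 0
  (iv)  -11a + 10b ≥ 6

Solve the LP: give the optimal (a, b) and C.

Vertices and C = -5a - 6b:
  (0, 4/5) → C = -24/5
  (2/13, 10/13) → C = -70/13
  (0, 3/5) → C = -18/5

The optimum lies where 2a + 10b = 8 and -11a + 10b = 6.
Solving simultaneously gives a = 2/13, b = 10/13.

a = 2/13, b = 10/13, minimum C = -70/13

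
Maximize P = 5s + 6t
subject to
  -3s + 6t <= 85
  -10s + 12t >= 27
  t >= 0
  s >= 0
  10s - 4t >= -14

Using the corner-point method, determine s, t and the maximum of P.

Corner points and P = 5s + 6t:
  (143/4, 769/24) → P = 371
  (16/3, 101/6) → P = 383/3
  (0, 9/4) → P = 27/2
  (0, 7/2) → P = 21

s = 143/4, t = 769/24, maximum P = 371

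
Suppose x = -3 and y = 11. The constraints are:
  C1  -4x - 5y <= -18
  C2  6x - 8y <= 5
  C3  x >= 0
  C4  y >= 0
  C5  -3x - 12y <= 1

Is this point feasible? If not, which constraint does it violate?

Constraint C3: x = -3, which is not ≥ 0. All other constraints are satisfied.

not feasible — violates C3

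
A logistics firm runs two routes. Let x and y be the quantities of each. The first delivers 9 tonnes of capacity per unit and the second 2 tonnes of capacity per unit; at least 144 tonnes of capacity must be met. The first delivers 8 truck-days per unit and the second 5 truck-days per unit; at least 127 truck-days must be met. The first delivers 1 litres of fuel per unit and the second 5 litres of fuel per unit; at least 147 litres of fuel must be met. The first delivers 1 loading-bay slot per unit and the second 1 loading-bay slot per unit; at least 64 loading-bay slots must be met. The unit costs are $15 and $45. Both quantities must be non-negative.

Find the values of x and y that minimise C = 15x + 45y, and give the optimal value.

Corner points and C = 15x + 45y:
  (0, 72) → C = 3240
  (147, 0) → C = 2205
  (16/7, 432/7) → C = 19680/7
  (173/4, 83/4) → C = 3165/2
The feasible region is unbounded (it extends along (0, 1), (1, 0)), but C strictly increases along every unbounded feasible direction, so there is no improving ray and the minimum is attained at a vertex.

x = 173/4, y = 83/4, minimum C = 3165/2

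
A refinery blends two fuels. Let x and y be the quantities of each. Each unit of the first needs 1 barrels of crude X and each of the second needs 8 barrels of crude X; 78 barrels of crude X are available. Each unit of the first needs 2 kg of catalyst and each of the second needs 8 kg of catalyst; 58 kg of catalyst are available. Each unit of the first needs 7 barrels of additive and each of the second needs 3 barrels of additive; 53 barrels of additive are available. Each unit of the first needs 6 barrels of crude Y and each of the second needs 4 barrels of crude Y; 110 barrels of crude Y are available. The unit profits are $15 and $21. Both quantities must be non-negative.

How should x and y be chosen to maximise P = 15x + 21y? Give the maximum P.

x = 5, y = 6, maximum P = 201

Extreme points and P = 15x + 21y:
  (0, 0) → P = 0
  (0, 29/4) → P = 609/4
  (53/7, 0) → P = 795/7
  (5, 6) → P = 201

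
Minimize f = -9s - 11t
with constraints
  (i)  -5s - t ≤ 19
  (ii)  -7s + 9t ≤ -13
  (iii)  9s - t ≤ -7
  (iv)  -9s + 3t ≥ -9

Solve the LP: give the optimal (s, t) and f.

Feasible corners and f = -9s - 11t:
  (-79/26, -99/26) → f = 900/13
  (-2, -9) → f = 117
  (-38/37, -83/37) → f = 1255/37
  (-5/3, -8) → f = 103

s = -38/37, t = -83/37, minimum f = 1255/37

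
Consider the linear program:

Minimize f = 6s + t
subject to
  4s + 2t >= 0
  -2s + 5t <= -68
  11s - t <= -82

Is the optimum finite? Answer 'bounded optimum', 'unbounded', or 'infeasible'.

infeasible

The boundaries 4s + 2t = 0 and -2s + 5t = -68 meet at (17/3, -34/3), but that point violates 11s - t ≤ -82. Every candidate vertex is excluded by some other constraint, so the feasible region is empty.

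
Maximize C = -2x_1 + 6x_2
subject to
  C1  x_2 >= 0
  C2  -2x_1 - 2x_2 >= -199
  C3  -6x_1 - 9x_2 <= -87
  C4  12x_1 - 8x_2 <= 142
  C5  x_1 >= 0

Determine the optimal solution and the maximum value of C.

x_1 = 0, x_2 = 199/2, maximum C = 597

Corner points and C = -2x_1 + 6x_2:
  (469/10, 263/5) → C = 1109/5
  (0, 199/2) → C = 597
  (329/26, 16/13) → C = -233/13
  (0, 29/3) → C = 58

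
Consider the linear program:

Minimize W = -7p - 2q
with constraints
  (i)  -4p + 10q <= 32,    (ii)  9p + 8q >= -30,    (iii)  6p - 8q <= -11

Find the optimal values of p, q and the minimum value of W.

p = 73/14, q = 37/7, minimum W = -659/14

Corner points and W = -7p - 2q:
  (-278/61, 84/61) → W = 1778/61
  (73/14, 37/7) → W = -659/14
  (-41/15, -27/40) → W = 1229/60

The binding constraints are -4p + 10q = 32 and 6p - 8q = -11.
Solving simultaneously gives p = 73/14, q = 37/7.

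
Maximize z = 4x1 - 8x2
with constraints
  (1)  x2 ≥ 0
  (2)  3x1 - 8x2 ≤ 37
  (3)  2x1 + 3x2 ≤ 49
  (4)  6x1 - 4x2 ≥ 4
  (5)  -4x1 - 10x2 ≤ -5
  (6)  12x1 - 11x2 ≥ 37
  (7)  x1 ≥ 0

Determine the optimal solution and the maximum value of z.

x1 = 503/25, x2 = 73/25, maximum z = 1428/25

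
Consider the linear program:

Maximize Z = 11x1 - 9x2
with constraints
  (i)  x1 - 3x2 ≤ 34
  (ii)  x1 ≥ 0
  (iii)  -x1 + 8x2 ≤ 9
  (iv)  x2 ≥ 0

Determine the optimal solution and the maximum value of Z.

x1 = 299/5, x2 = 43/5, maximum Z = 2902/5

Extreme points and Z = 11x1 - 9x2:
  (299/5, 43/5) → Z = 2902/5
  (34, 0) → Z = 374
  (0, 9/8) → Z = -81/8
  (0, 0) → Z = 0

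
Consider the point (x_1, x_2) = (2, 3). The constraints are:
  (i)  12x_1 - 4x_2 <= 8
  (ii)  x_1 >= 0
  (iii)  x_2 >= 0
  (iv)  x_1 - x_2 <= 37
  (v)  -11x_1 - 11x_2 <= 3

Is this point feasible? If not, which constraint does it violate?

Constraint (i): 12x_1 - 4x_2 = 12, which is not ≤ 8. All other constraints are satisfied.

not feasible — violates (i)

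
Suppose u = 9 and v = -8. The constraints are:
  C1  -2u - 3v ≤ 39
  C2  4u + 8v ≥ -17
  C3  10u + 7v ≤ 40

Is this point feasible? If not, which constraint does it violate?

not feasible — violates C2

Constraint C2: 4u + 8v = -28, which is not ≥ -17. All other constraints are satisfied.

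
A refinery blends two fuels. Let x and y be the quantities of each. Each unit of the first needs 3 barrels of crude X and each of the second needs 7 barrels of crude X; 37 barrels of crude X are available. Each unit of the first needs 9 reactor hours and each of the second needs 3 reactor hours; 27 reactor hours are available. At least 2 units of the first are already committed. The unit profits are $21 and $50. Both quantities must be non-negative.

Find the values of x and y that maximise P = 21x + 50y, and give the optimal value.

x = 2, y = 3, maximum P = 192

At the optimal vertex, 9x + 3y = 27 and x = 2.
Solving simultaneously gives x = 2, y = 3.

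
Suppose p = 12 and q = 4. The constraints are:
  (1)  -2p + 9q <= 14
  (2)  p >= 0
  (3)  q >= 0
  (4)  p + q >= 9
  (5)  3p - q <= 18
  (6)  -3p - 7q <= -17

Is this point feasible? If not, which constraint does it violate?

Constraint (5): 3p - q = 32, which is not ≤ 18. All other constraints are satisfied.

not feasible — violates (5)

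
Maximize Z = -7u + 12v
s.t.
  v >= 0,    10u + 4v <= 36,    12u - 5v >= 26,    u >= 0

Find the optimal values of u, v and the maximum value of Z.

Corner points and Z = -7u + 12v:
  (18/5, 0) → Z = -126/5
  (13/6, 0) → Z = -91/6
  (142/49, 86/49) → Z = 38/49

u = 142/49, v = 86/49, maximum Z = 38/49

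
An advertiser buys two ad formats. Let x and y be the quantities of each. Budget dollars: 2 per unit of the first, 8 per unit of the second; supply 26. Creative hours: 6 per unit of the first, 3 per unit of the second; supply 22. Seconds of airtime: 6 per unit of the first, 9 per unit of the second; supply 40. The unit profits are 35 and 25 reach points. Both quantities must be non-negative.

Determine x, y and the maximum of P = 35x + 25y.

Feasible corners and P = 35x + 25y:
  (0, 0) → P = 0
  (0, 13/4) → P = 325/4
  (11/3, 0) → P = 385/3
  (7/3, 8/3) → P = 445/3

The optimum lies where 2x + 8y = 26 and 6x + 3y = 22.
Solving simultaneously gives x = 7/3, y = 8/3.

x = 7/3, y = 8/3, maximum P = 445/3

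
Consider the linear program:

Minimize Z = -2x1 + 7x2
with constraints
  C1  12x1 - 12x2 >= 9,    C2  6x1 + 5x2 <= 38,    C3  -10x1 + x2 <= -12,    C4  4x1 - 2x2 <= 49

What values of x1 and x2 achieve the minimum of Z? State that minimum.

x1 = -25/16, x2 = -221/8, minimum Z = -761/4

Corner points and Z = -2x1 + 7x2:
  (167/44, 67/22) → Z = 151/11
  (5/4, 1/2) → Z = 1
  (321/32, -71/16) → Z = -409/8
  (-25/16, -221/8) → Z = -761/4

At the optimal vertex, -10x1 + x2 = -12 and 4x1 - 2x2 = 49.
Solving simultaneously gives x1 = -25/16, x2 = -221/8.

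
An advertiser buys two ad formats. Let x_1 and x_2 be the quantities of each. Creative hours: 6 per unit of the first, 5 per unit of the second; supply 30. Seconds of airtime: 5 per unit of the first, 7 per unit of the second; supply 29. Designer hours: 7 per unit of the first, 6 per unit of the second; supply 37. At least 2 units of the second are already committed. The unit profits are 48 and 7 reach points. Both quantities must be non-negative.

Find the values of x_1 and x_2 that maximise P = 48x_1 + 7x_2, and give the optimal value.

Vertices and P = 48x_1 + 7x_2:
  (0, 29/7) → P = 29
  (0, 2) → P = 14
  (3, 2) → P = 158

The binding constraints are 5x_1 + 7x_2 = 29 and x_2 = 2.
Solving simultaneously gives x_1 = 3, x_2 = 2.

x_1 = 3, x_2 = 2, maximum P = 158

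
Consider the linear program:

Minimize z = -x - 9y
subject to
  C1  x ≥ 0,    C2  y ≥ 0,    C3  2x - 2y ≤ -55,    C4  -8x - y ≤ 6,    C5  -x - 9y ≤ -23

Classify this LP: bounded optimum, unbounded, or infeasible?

From the feasible point (0, 55/2), moving in the direction (0, 1) keeps every constraint satisfied while z decreases without bound.

unbounded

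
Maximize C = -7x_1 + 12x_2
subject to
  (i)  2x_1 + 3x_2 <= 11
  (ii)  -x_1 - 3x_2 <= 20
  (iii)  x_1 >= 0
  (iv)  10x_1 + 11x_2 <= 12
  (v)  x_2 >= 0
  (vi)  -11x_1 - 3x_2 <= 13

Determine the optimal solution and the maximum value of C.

The binding constraints are x_1 = 0 and 10x_1 + 11x_2 = 12.
Solving simultaneously gives x_1 = 0, x_2 = 12/11.

x_1 = 0, x_2 = 12/11, maximum C = 144/11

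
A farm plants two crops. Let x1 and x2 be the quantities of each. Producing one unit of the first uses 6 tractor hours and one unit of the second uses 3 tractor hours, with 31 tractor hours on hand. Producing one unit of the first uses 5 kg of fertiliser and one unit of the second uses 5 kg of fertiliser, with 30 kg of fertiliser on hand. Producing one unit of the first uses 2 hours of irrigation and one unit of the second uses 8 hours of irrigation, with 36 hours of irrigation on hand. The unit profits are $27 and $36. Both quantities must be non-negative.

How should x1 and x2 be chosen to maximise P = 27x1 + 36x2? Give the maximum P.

x1 = 2, x2 = 4, maximum P = 198

Vertices and P = 27x1 + 36x2:
  (0, 0) → P = 0
  (0, 9/2) → P = 162
  (31/6, 0) → P = 279/2
  (13/3, 5/3) → P = 177
  (2, 4) → P = 198

At the optimal vertex, 5x1 + 5x2 = 30 and 2x1 + 8x2 = 36.
Solving simultaneously gives x1 = 2, x2 = 4.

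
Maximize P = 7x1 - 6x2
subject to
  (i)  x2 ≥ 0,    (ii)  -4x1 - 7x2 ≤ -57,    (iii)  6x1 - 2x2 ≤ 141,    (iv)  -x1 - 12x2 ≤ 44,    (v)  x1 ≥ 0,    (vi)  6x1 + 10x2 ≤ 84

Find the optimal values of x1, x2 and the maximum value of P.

x1 = 9, x2 = 3, maximum P = 45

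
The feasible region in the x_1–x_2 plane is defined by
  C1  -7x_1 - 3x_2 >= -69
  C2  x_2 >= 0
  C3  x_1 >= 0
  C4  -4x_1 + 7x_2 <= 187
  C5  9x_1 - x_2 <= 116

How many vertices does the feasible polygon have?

3

Pairwise boundary intersections that survive every other constraint:
  (69/7, 0)
  (0, 23)
  (0, 0)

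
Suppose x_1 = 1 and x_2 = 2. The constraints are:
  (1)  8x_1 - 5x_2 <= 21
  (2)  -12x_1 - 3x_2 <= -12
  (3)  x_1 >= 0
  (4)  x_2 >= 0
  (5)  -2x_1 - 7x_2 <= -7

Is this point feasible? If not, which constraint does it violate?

feasible

(1): -2 ≤ 21 ✓
(2): -18 ≤ -12 ✓
(3): 1 ≥ 0 ✓
(4): 2 ≥ 0 ✓
(5): -16 ≤ -7 ✓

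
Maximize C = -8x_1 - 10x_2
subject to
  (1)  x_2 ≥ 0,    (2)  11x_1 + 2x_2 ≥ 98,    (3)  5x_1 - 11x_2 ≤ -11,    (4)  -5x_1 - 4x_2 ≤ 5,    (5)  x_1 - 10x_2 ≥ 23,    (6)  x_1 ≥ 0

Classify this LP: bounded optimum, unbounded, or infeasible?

The boundaries x_2 = 0 and x_1 - 10x_2 = 23 meet at (23, 0), but that point violates 5x_1 - 11x_2 ≤ -11. Every candidate vertex is excluded by some other constraint, so the feasible region is empty.

infeasible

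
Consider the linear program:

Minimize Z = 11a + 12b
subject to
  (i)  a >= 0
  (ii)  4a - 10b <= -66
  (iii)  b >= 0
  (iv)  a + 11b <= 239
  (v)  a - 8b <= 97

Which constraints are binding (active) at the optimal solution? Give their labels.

(i) and (ii)

Feasible corners and Z = 11a + 12b:
  (0, 33/5) → Z = 396/5
  (0, 239/11) → Z = 2868/11
  (832/27, 511/27) → Z = 15284/27

The minimum is at (0, 33/5). Substituting into each constraint, equality holds for (i) and (ii); the remaining constraints have slack.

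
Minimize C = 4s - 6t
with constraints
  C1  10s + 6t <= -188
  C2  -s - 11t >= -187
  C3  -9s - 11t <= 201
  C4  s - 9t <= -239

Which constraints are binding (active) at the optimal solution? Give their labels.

C2 and C3

Corner points and C = 4s - 6t:
  (-97/2, 471/22) → C = -3547/11
  (-473/10, 213/10) → C = -317
  (-2219/46, 975/46) → C = -7363/23

The minimum is at (-97/2, 471/22). Substituting into each constraint, equality holds for C2 and C3; the remaining constraints have slack.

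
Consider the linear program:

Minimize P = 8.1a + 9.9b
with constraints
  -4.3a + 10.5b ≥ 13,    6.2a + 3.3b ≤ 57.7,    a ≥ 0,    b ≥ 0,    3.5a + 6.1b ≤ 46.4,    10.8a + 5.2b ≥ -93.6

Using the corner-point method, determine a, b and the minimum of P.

Extreme points and P = 8.1a + 9.9b:
  (0, 26/21) → P = 429/35
  (20395/3149, 12251/3149) → P = 1432422/15745
  (0, 464/61) → P = 22968/305

At the optimal vertex, -4.3a + 10.5b = 13 and a = 0.
Solving simultaneously gives a = 0, b = 26/21.

a = 0, b = 26/21, minimum P = 429/35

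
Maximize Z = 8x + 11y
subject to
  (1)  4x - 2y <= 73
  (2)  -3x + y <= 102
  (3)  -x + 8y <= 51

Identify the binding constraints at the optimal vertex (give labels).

Extreme points and Z = 8x + 11y:
  (-277/2, -627/2) → Z = -9113/2
  (343/15, 277/30) → Z = 569/2
  (-765/23, 51/23) → Z = -5559/23

The maximum is at (343/15, 277/30). Substituting into each constraint, equality holds for (1) and (3); the remaining constraints have slack.

(1) and (3)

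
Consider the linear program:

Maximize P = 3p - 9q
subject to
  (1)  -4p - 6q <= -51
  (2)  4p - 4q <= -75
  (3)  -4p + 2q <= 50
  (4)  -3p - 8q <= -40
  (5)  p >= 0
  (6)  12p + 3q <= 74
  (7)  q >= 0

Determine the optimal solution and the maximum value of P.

Feasible corners and P = 3p - 9q:
  (0, 75/4) → P = -675/4
  (71/60, 299/15) → P = -3517/20
  (0, 74/3) → P = -222

The binding constraints are 4p - 4q = -75 and p = 0.
Solving simultaneously gives p = 0, q = 75/4.

p = 0, q = 75/4, maximum P = -675/4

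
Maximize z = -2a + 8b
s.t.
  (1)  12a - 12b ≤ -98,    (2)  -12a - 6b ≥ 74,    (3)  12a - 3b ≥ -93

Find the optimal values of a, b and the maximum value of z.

a = -65/9, b = 19/9, maximum z = 94/3

The optimum lies where -12a - 6b = 74 and 12a - 3b = -93.
Solving simultaneously gives a = -65/9, b = 19/9.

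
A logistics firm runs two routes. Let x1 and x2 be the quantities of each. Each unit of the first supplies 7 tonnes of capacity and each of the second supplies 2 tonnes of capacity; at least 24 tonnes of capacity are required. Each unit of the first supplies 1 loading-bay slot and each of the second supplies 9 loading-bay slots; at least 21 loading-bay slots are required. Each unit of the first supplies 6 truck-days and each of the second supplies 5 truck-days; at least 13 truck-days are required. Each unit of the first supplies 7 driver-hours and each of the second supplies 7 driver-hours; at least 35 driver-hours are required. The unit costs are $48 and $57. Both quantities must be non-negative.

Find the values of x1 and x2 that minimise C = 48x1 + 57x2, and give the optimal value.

x1 = 3, x2 = 2, minimum C = 258

Vertices and C = 48x1 + 57x2:
  (0, 12) → C = 684
  (21, 0) → C = 1008
  (14/5, 11/5) → C = 1299/5
  (3, 2) → C = 258
The feasible region is unbounded (it extends along (0, 1), (1, 0)), but C strictly increases along every unbounded feasible direction, so there is no improving ray and the minimum is attained at a vertex.

At the optimal vertex, x1 + 9x2 = 21 and 7x1 + 7x2 = 35.
Solving simultaneously gives x1 = 3, x2 = 2.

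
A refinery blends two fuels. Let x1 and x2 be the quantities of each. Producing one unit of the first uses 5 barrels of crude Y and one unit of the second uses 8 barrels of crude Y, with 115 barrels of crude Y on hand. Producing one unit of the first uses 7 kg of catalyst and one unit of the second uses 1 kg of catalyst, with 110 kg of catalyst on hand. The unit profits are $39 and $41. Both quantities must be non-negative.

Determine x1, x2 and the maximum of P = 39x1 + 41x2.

Corner points and P = 39x1 + 41x2:
  (0, 0) → P = 0
  (0, 115/8) → P = 4715/8
  (110/7, 0) → P = 4290/7
  (15, 5) → P = 790

x1 = 15, x2 = 5, maximum P = 790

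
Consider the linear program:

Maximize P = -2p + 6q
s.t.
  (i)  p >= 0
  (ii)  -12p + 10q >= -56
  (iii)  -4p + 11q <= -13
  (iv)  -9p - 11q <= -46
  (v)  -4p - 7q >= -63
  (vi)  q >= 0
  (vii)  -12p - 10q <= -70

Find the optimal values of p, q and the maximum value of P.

Feasible corners and P = -2p + 6q:
  (243/46, 17/23) → P = -141/23
  (21/4, 7/10) → P = -63/10
  (225/43, 31/43) → P = -264/43

p = 243/46, q = 17/23, maximum P = -141/23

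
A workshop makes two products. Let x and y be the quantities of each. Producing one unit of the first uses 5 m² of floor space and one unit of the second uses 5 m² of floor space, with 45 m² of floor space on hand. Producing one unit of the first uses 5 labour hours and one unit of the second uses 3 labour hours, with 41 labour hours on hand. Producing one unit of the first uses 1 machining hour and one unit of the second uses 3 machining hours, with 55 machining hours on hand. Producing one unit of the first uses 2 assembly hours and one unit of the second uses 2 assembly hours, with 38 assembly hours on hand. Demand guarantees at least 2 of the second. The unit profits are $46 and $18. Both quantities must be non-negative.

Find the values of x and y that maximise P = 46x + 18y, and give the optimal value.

At the optimal vertex, 5x + 5y = 45 and 5x + 3y = 41.
Solving simultaneously gives x = 7, y = 2.

x = 7, y = 2, maximum P = 358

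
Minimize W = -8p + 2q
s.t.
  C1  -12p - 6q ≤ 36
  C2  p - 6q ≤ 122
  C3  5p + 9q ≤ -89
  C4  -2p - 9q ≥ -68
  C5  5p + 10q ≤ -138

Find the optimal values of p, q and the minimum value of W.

p = 49/5, q = -187/10, minimum W = -579/5

Extreme points and W = -8p + 2q:
  (86/13, -250/13) → W = -1188/13
  (26/5, -82/5) → W = -372/5
  (49/5, -187/10) → W = -579/5

At the optimal vertex, p - 6q = 122 and 5p + 10q = -138.
Solving simultaneously gives p = 49/5, q = -187/10.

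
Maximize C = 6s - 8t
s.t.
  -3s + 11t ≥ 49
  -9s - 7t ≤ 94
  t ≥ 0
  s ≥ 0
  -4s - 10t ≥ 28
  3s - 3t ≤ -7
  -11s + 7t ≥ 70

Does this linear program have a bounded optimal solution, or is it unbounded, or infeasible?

infeasible

The boundaries -3s + 11t = 49 and -9s - 7t = 94 meet at (-459/40, 53/40), but that point violates s ≥ 0. Every candidate vertex is excluded by some other constraint, so the feasible region is empty.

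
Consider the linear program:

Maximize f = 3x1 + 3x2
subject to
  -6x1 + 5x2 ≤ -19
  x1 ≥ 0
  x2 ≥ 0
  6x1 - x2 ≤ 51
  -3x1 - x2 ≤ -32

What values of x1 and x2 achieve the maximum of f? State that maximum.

x1 = 59/6, x2 = 8, maximum f = 107/2

Corner points and f = 3x1 + 3x2:
  (59/6, 8) → f = 107/2
  (179/21, 45/7) → f = 314/7
  (83/9, 13/3) → f = 122/3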